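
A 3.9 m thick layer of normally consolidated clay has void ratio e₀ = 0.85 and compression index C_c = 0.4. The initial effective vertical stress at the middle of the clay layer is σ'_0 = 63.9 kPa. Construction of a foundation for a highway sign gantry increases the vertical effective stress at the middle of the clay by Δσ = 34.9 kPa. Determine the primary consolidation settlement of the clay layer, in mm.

Final effective stress: σ'_f = σ'_0 + Δσ = 63.9 + 34.9 = 98.8 kPa.
Normally consolidated clay, so the full stress increment lies on the virgin compression line:
S_c = C_c·H/(1+e₀)·log₁₀(σ'_f/σ'_0) = 0.4×3.9/(1+0.85)×log₁₀(98.8/63.9)
    = 0.84324 × 0.18926 = 0.1596 m

S_c ≈ 160 mm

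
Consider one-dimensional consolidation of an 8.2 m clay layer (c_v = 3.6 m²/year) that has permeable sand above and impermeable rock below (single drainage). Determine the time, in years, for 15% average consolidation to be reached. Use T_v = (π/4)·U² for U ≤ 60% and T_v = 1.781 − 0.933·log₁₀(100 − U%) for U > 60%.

Drainage path length: H_d = H = 8.2 m (single drainage).
U ≤ 60%: T_v = (π/4)·U² = (π/4)×0.15² = 0.017671.
t = T_v·H_d²/c_v = 0.017671×8.2²/3.6 = 0.3301 years.

t ≈ 0.33 years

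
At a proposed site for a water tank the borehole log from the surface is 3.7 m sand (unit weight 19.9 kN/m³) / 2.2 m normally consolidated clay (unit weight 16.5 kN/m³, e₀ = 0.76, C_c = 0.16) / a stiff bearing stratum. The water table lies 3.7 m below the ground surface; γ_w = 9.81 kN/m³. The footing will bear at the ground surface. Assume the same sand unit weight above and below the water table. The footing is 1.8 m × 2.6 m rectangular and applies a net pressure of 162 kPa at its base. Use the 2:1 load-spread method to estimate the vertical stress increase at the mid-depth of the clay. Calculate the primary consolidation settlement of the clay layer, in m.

S_c ≈ 0.0152 m

Mid-depth of clay below the ground surface: z = 3.7 + 2.2/2 = 4.8 m.
Total vertical stress at mid-clay: σ_v = 19.9×3.7 + 16.5×1.1 = 91.78 kPa.
Pore pressure: u = 9.81×(4.8 − 3.7) = 10.791 kPa.
Initial effective stress: σ'_0 = σ_v − u = 91.78 − 10.791 = 80.989 kPa.
Stress increase at mid-clay by the 2:1 spreading method:
Δσ = qBL/((B+z)(L+z)) = 162×1.8×2.6/((1.8+4.8)(2.6+4.8)) = 15.523 kPa
Final effective stress: σ'_f = σ'_0 + Δσ = 80.989 + 15.523 = 96.512 kPa.
Normally consolidated clay, so the full stress increment lies on the virgin compression line:
S_c = C_c·H/(1+e₀)·log₁₀(σ'_f/σ'_0) = 0.16×2.2/(1+0.76)×log₁₀(96.512/80.989)
    = 0.2 × 0.076155 = 0.01523 m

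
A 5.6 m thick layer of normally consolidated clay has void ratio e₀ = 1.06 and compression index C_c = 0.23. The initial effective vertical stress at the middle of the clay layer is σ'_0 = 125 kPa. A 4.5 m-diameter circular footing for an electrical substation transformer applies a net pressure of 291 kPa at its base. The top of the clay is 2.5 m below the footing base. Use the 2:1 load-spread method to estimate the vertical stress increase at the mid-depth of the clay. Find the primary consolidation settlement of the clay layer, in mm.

S_c ≈ 108 mm

Mid-depth of clay below the footing base: z = 2.5 + 5.6/2 = 5.3 m.
Stress increase at mid-clay by the 2:1 spreading method:
Δσ ≈ qD²/(D+z)² = 291×4.5²/(4.5+5.3)² = 61.357 kPa
Final effective stress: σ'_f = σ'_0 + Δσ = 125 + 61.357 = 186.36 kPa.
Normally consolidated clay, so the full stress increment lies on the virgin compression line:
S_c = C_c·H/(1+e₀)·log₁₀(σ'_f/σ'_0) = 0.23×5.6/(1+1.06)×log₁₀(186.36/125)
    = 0.62524 × 0.17344 = 0.1084 m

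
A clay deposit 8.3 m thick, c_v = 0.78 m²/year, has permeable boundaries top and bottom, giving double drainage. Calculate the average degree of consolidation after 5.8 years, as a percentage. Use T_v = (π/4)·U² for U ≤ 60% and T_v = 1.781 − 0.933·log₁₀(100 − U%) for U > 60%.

U ≈ 57.8 %

Drainage path length: H_d = H/2 = 4.15 m (double drainage).
T_v = c_v·t/H_d² = 0.78×5.8/4.15² = 0.26268.
T_v = 0.26268 corresponds to the U ≤ 60% branch:
U = √(4T_v/π) = 0.5783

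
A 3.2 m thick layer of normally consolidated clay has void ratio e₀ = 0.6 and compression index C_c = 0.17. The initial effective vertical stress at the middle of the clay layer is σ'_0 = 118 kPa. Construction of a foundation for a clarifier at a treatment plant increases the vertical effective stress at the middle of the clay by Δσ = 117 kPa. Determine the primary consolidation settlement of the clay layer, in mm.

Final effective stress: σ'_f = σ'_0 + Δσ = 118 + 117 = 235 kPa.
Normally consolidated clay, so the full stress increment lies on the virgin compression line:
S_c = C_c·H/(1+e₀)·log₁₀(σ'_f/σ'_0) = 0.17×3.2/(1+0.6)×log₁₀(235/118)
    = 0.34 × 0.29919 = 0.1017 m

S_c ≈ 102 mm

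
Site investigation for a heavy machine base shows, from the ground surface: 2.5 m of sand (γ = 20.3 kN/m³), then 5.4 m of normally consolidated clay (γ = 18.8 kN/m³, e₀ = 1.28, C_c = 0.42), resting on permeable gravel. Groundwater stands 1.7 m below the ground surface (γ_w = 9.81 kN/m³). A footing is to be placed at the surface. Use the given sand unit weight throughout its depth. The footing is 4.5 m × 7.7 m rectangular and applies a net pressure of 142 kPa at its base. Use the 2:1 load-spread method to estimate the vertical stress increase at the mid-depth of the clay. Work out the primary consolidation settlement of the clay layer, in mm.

Mid-depth of clay below the ground surface: z = 2.5 + 5.4/2 = 5.2 m.
Total vertical stress at mid-clay: σ_v = 20.3×2.5 + 18.8×2.7 = 101.51 kPa.
Pore pressure: u = 9.81×(5.2 − 1.7) = 34.335 kPa.
Initial effective stress: σ'_0 = σ_v − u = 101.51 − 34.335 = 67.175 kPa.
Stress increase at mid-clay by the 2:1 spreading method:
Δσ = qBL/((B+z)(L+z)) = 142×4.5×7.7/((4.5+5.2)(7.7+5.2)) = 39.322 kPa
Final effective stress: σ'_f = σ'_0 + Δσ = 67.175 + 39.322 = 106.5 kPa.
Normally consolidated clay, so the full stress increment lies on the virgin compression line:
S_c = C_c·H/(1+e₀)·log₁₀(σ'_f/σ'_0) = 0.42×5.4/(1+1.28)×log₁₀(106.5/67.175)
    = 0.99474 × 0.20014 = 0.1991 m

S_c ≈ 199 mm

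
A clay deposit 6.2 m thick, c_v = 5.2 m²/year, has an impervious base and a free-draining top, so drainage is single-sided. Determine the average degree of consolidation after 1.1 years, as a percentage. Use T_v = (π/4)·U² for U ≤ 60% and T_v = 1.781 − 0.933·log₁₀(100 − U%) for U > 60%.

Drainage path length: H_d = H = 6.2 m (single drainage).
T_v = c_v·t/H_d² = 5.2×1.1/6.2² = 0.1488.
T_v = 0.1488 corresponds to the U ≤ 60% branch:
U = √(4T_v/π) = 0.4353

U ≈ 43.5 %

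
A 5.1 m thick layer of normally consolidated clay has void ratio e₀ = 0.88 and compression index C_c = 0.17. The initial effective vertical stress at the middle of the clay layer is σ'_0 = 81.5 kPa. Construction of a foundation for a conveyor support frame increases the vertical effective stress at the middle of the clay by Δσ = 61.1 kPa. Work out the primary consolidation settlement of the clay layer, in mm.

S_c ≈ 112 mm

Final effective stress: σ'_f = σ'_0 + Δσ = 81.5 + 61.1 = 142.6 kPa.
Normally consolidated clay, so the full stress increment lies on the virgin compression line:
S_c = C_c·H/(1+e₀)·log₁₀(σ'_f/σ'_0) = 0.17×5.1/(1+0.88)×log₁₀(142.6/81.5)
    = 0.46117 × 0.24296 = 0.112 m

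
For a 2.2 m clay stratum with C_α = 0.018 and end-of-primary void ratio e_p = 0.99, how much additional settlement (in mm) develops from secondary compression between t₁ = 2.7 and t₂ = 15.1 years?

S_s ≈ 14.9 mm

Secondary compression: S_s = C_α·H/(1+e_p)·log₁₀(t₂/t₁)
S_s = 0.018×2.2/(1+0.99)×log₁₀(15.1/2.7)
    = 0.0199 × 0.7476 = 0.01488 m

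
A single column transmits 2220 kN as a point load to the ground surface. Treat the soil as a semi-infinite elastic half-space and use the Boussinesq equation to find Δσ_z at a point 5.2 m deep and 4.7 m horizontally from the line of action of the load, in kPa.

Δσ_z ≈ 8.81 kPa

Boussinesq vertical stress below a point load on an elastic half-space:
Δσ_z = 3P/(2πz²) · [1 + (r/z)²]^(−5/2)
r/z = 4.7/5.2 = 0.90385; [1+(r/z)²]^(−5/2) = 0.22472.
Δσ_z = 3×2220/(2π×5.2²) × 0.22472 = 39.2 × 0.22472 = 8.809 kPa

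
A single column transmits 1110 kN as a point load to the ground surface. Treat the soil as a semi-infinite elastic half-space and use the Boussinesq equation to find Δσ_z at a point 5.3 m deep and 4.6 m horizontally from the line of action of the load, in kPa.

Δσ_z ≈ 4.64 kPa

Boussinesq vertical stress below a point load on an elastic half-space:
Δσ_z = 3P/(2πz²) · [1 + (r/z)²]^(−5/2)
r/z = 4.6/5.3 = 0.86792; [1+(r/z)²]^(−5/2) = 0.24568.
Δσ_z = 3×1110/(2π×5.3²) × 0.24568 = 18.867 × 0.24568 = 4.635 kPa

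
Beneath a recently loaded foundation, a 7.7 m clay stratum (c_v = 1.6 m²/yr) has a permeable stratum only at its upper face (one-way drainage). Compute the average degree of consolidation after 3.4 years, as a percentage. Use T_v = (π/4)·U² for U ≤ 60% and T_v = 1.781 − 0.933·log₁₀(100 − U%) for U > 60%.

U ≈ 34.2 %

Drainage path length: H_d = H = 7.7 m (single drainage).
T_v = c_v·t/H_d² = 1.6×3.4/7.7² = 0.091752.
T_v = 0.091752 corresponds to the U ≤ 60% branch:
U = √(4T_v/π) = 0.3418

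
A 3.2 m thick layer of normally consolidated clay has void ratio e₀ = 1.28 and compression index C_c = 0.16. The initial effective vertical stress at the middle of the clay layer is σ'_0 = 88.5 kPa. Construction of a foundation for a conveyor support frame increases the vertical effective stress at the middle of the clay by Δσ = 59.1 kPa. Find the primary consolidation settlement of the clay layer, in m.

Final effective stress: σ'_f = σ'_0 + Δσ = 88.5 + 59.1 = 147.6 kPa.
Normally consolidated clay, so the full stress increment lies on the virgin compression line:
S_c = C_c·H/(1+e₀)·log₁₀(σ'_f/σ'_0) = 0.16×3.2/(1+1.28)×log₁₀(147.6/88.5)
    = 0.22456 × 0.22214 = 0.04988 m

S_c ≈ 0.0499 m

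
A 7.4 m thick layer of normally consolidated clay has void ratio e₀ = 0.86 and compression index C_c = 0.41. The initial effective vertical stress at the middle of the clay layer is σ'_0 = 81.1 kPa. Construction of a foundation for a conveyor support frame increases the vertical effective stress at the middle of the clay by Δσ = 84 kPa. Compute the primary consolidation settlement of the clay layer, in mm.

S_c ≈ 504 mm

Final effective stress: σ'_f = σ'_0 + Δσ = 81.1 + 84 = 165.1 kPa.
Normally consolidated clay, so the full stress increment lies on the virgin compression line:
S_c = C_c·H/(1+e₀)·log₁₀(σ'_f/σ'_0) = 0.41×7.4/(1+0.86)×log₁₀(165.1/81.1)
    = 1.6312 × 0.30873 = 0.5036 m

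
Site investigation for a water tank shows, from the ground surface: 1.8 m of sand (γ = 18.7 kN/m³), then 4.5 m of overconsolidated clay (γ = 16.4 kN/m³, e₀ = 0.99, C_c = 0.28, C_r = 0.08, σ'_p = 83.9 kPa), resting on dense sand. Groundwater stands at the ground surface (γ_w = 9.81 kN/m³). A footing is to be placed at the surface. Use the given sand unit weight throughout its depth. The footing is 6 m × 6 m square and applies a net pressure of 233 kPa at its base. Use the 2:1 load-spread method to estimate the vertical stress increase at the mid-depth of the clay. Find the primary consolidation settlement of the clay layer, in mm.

S_c ≈ 163 mm

Mid-depth of clay below the ground surface: z = 1.8 + 4.5/2 = 4.05 m.
Total vertical stress at mid-clay: σ_v = 18.7×1.8 + 16.4×2.25 = 70.56 kPa.
Pore pressure: u = 9.81×(4.05 − 0) = 39.73 kPa.
Initial effective stress: σ'_0 = σ_v − u = 70.56 − 39.73 = 30.83 kPa.
Stress increase at mid-clay by the 2:1 spreading method:
Δσ = qBL/((B+z)(L+z)) = 233×6×6/((6+4.05)(6+4.05)) = 83.047 kPa
Final effective stress: σ'_f = 30.83 + 83.047 = 113.88 kPa.
σ'_f = 113.88 > σ'_p = 83.9 kPa, so the stress path crosses the preconsolidation pressure — recompression up to σ'_p, then virgin compression beyond:
S_c = H/(1+e₀)·[C_r·log₁₀(σ'_p/σ'_0) + C_c·log₁₀(σ'_f/σ'_p)]
    = 4.5/1.99 × [0.08×log₁₀(83.9/30.83) + 0.28×log₁₀(113.88/83.9)]
    = 2.2613 × [0.034783 + 0.037152] = 0.1627 m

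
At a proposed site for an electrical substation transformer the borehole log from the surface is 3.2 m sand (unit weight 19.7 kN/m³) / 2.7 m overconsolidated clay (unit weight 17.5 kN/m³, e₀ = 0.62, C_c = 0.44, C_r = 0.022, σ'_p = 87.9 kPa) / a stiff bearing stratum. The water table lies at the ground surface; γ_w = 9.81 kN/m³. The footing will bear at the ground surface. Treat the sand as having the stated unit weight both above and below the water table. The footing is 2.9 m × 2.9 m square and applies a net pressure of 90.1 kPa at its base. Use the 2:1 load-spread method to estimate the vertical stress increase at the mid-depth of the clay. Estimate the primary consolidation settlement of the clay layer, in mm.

S_c ≈ 4.48 mm

Mid-depth of clay below the ground surface: z = 3.2 + 2.7/2 = 4.55 m.
Total vertical stress at mid-clay: σ_v = 19.7×3.2 + 17.5×1.35 = 86.665 kPa.
Pore pressure: u = 9.81×(4.55 − 0) = 44.636 kPa.
Initial effective stress: σ'_0 = σ_v − u = 86.665 − 44.636 = 42.029 kPa.
Stress increase at mid-clay by the 2:1 spreading method:
Δσ = qBL/((B+z)(L+z)) = 90.1×2.9×2.9/((2.9+4.55)(2.9+4.55)) = 13.652 kPa
Final effective stress: σ'_f = 42.029 + 13.652 = 55.681 kPa.
σ'_f = 55.681 ≤ σ'_p = 87.9 kPa, so the clay remains overconsolidated and only the recompression index applies:
S_c = C_r·H/(1+e₀)·log₁₀(σ'_f/σ'_0) = 0.022×2.7/1.62×log₁₀(55.681/42.029)
    = 0.036667 × 0.12216 = 0.004479 m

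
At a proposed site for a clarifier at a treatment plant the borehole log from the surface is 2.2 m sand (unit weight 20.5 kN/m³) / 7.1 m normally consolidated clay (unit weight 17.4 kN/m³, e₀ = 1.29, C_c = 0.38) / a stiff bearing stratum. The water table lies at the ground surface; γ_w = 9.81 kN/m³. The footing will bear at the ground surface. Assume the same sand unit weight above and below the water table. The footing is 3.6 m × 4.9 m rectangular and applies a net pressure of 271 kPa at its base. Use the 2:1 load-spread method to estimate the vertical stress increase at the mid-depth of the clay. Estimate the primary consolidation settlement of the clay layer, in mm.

S_c ≈ 342 mm

Mid-depth of clay below the ground surface: z = 2.2 + 7.1/2 = 5.75 m.
Total vertical stress at mid-clay: σ_v = 20.5×2.2 + 17.4×3.55 = 106.87 kPa.
Pore pressure: u = 9.81×(5.75 − 0) = 56.408 kPa.
Initial effective stress: σ'_0 = σ_v − u = 106.87 − 56.408 = 50.462 kPa.
Stress increase at mid-clay by the 2:1 spreading method:
Δσ = qBL/((B+z)(L+z)) = 271×3.6×4.9/((3.6+5.75)(4.9+5.75)) = 48.007 kPa
Final effective stress: σ'_f = σ'_0 + Δσ = 50.462 + 48.007 = 98.469 kPa.
Normally consolidated clay, so the full stress increment lies on the virgin compression line:
S_c = C_c·H/(1+e₀)·log₁₀(σ'_f/σ'_0) = 0.38×7.1/(1+1.29)×log₁₀(98.469/50.462)
    = 1.1782 × 0.29034 = 0.3421 m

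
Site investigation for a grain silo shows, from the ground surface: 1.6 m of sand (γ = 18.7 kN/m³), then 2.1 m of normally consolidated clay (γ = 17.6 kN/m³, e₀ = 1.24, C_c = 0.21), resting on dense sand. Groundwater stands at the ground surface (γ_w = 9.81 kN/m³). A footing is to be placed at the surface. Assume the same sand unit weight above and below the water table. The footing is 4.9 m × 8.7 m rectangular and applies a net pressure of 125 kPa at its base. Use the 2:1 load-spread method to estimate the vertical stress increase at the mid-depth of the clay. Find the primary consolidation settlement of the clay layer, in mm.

S_c ≈ 114 mm

Mid-depth of clay below the ground surface: z = 1.6 + 2.1/2 = 2.65 m.
Total vertical stress at mid-clay: σ_v = 18.7×1.6 + 17.6×1.05 = 48.4 kPa.
Pore pressure: u = 9.81×(2.65 − 0) = 25.997 kPa.
Initial effective stress: σ'_0 = σ_v − u = 48.4 − 25.997 = 22.403 kPa.
Stress increase at mid-clay by the 2:1 spreading method:
Δσ = qBL/((B+z)(L+z)) = 125×4.9×8.7/((4.9+2.65)(8.7+2.65)) = 62.185 kPa
Final effective stress: σ'_f = σ'_0 + Δσ = 22.403 + 62.185 = 84.588 kPa.
Normally consolidated clay, so the full stress increment lies on the virgin compression line:
S_c = C_c·H/(1+e₀)·log₁₀(σ'_f/σ'_0) = 0.21×2.1/(1+1.24)×log₁₀(84.588/22.403)
    = 0.19687 × 0.577 = 0.1136 m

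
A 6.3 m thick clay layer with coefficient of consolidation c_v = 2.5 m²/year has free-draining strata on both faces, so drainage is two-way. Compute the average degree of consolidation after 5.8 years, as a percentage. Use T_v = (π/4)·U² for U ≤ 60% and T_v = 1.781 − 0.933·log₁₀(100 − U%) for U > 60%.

U ≈ 97.8 %

Drainage path length: H_d = H/2 = 3.15 m (double drainage).
T_v = c_v·t/H_d² = 2.5×5.8/3.15² = 1.4613.
T_v = 1.4613 corresponds to the U > 60% branch:
U = 1 − 10^((1.781 − T_v)/0.933)/100 = 0.978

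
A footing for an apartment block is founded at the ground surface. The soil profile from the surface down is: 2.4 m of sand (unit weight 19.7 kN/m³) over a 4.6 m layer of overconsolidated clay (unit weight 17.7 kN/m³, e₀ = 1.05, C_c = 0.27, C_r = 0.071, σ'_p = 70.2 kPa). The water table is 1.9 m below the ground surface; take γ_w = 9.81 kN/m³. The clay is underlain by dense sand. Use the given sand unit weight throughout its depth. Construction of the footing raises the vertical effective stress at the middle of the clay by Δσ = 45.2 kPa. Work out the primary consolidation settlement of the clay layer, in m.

S_c ≈ 0.118 m

Mid-depth of clay below the ground surface: z = 2.4 + 4.6/2 = 4.7 m.
Total vertical stress at mid-clay: σ_v = 19.7×2.4 + 17.7×2.3 = 87.99 kPa.
Pore pressure: u = 9.81×(4.7 − 1.9) = 27.468 kPa.
Initial effective stress: σ'_0 = σ_v − u = 87.99 − 27.468 = 60.522 kPa.
Final effective stress: σ'_f = 60.522 + 45.2 = 105.72 kPa.
σ'_f = 105.72 > σ'_p = 70.2 kPa, so the stress path crosses the preconsolidation pressure — recompression up to σ'_p, then virgin compression beyond:
S_c = H/(1+e₀)·[C_r·log₁₀(σ'_p/σ'_0) + C_c·log₁₀(σ'_f/σ'_p)]
    = 4.6/2.05 × [0.071×log₁₀(70.2/60.522) + 0.27×log₁₀(105.72/70.2)]
    = 2.2439 × [0.0045741 + 0.048011] = 0.118 m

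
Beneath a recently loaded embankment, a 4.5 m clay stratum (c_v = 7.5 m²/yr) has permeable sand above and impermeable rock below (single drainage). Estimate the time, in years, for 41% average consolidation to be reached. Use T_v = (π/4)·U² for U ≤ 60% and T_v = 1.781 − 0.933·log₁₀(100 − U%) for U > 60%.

Drainage path length: H_d = H = 4.5 m (single drainage).
U ≤ 60%: T_v = (π/4)·U² = (π/4)×0.41² = 0.13203.
t = T_v·H_d²/c_v = 0.13203×4.5²/7.5 = 0.3565 years.

t ≈ 0.356 years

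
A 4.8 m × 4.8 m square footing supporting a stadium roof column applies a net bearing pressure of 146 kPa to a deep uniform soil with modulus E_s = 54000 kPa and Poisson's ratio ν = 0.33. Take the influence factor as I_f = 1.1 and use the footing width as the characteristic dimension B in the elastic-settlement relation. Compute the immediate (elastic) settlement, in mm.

S_e ≈ 12.7 mm

Immediate (elastic) settlement: S_e = q·B·(1−ν²)/E_s · I_f.
S_e = 146 × 4.8 × (1 − 0.33²) / 54000 × 1.1
    = 146 × 4.8 × 0.8911 / 54000 × 1.1
    = 0.01272 m = 12.72 mm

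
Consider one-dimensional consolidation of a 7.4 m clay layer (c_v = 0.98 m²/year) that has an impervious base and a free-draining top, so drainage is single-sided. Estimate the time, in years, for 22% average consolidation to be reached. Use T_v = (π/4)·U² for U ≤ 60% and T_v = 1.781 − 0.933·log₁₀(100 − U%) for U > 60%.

Drainage path length: H_d = H = 7.4 m (single drainage).
U ≤ 60%: T_v = (π/4)·U² = (π/4)×0.22² = 0.038013.
t = T_v·H_d²/c_v = 0.038013×7.4²/0.98 = 2.124 years.

t ≈ 2.12 years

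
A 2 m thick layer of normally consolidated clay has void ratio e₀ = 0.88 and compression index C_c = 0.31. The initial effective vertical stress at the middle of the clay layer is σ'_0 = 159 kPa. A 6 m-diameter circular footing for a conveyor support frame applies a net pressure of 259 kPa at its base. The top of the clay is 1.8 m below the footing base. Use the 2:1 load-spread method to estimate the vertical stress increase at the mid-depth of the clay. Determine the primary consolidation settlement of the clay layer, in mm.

S_c ≈ 80.7 mm

Mid-depth of clay below the footing base: z = 1.8 + 2/2 = 2.8 m.
Stress increase at mid-clay by the 2:1 spreading method:
Δσ ≈ qD²/(D+z)² = 259×6²/(6+2.8)² = 120.4 kPa
Final effective stress: σ'_f = σ'_0 + Δσ = 159 + 120.4 = 279.4 kPa.
Normally consolidated clay, so the full stress increment lies on the virgin compression line:
S_c = C_c·H/(1+e₀)·log₁₀(σ'_f/σ'_0) = 0.31×2/(1+0.88)×log₁₀(279.4/159)
    = 0.32979 × 0.24483 = 0.08074 m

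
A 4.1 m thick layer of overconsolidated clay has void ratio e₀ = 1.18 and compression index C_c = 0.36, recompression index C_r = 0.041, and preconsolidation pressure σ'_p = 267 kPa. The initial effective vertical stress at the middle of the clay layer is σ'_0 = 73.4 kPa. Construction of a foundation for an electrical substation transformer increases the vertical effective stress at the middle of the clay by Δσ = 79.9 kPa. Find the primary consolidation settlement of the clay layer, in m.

S_c ≈ 0.0247 m

Final effective stress: σ'_f = 73.4 + 79.9 = 153.3 kPa.
σ'_f = 153.3 ≤ σ'_p = 267 kPa, so the clay remains overconsolidated and only the recompression index applies:
S_c = C_r·H/(1+e₀)·log₁₀(σ'_f/σ'_0) = 0.041×4.1/2.18×log₁₀(153.3/73.4)
    = 0.077109 × 0.31985 = 0.02466 m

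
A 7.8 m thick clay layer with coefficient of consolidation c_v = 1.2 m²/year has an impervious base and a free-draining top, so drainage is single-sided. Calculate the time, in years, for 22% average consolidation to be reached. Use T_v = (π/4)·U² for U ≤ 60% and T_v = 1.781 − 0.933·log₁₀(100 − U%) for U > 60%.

t ≈ 1.93 years

Drainage path length: H_d = H = 7.8 m (single drainage).
U ≤ 60%: T_v = (π/4)·U² = (π/4)×0.22² = 0.038013.
t = T_v·H_d²/c_v = 0.038013×7.8²/1.2 = 1.927 years.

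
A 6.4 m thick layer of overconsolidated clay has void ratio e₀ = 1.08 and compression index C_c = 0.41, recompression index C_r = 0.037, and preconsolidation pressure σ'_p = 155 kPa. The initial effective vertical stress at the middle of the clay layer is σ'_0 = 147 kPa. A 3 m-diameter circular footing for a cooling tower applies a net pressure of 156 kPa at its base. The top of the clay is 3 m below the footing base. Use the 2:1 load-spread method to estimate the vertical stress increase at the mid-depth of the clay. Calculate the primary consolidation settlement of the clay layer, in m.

Mid-depth of clay below the footing base: z = 3 + 6.4/2 = 6.2 m.
Stress increase at mid-clay by the 2:1 spreading method:
Δσ ≈ qD²/(D+z)² = 156×3²/(3+6.2)² = 16.588 kPa
Final effective stress: σ'_f = 147 + 16.588 = 163.59 kPa.
σ'_f = 163.59 > σ'_p = 155 kPa, so the stress path crosses the preconsolidation pressure — recompression up to σ'_p, then virgin compression beyond:
S_c = H/(1+e₀)·[C_r·log₁₀(σ'_p/σ'_0) + C_c·log₁₀(σ'_f/σ'_p)]
    = 6.4/2.08 × [0.037×log₁₀(155/147) + 0.41×log₁₀(163.59/155)]
    = 3.0769 × [0.00085153 + 0.0096043] = 0.03217 m

S_c ≈ 0.0322 m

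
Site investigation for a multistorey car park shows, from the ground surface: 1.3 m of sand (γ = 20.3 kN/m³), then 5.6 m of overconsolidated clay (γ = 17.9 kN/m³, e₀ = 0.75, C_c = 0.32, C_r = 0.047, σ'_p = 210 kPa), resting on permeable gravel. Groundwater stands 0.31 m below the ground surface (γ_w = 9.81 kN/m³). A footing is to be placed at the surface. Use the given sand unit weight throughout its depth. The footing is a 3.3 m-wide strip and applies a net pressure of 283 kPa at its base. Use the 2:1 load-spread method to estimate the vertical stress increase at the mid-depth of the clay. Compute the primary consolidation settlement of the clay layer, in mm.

S_c ≈ 93.9 mm

Mid-depth of clay below the ground surface: z = 1.3 + 5.6/2 = 4.1 m.
Total vertical stress at mid-clay: σ_v = 20.3×1.3 + 17.9×2.8 = 76.51 kPa.
Pore pressure: u = 9.81×(4.1 − 0.31) = 37.18 kPa.
Initial effective stress: σ'_0 = σ_v − u = 76.51 − 37.18 = 39.33 kPa.
Stress increase at mid-clay by the 2:1 spreading method:
Δσ = qB/(B+z) = 283×3.3/(3.3+4.1) = 126.2 kPa
Final effective stress: σ'_f = 39.33 + 126.2 = 165.53 kPa.
σ'_f = 165.53 ≤ σ'_p = 210 kPa, so the clay remains overconsolidated and only the recompression index applies:
S_c = C_r·H/(1+e₀)·log₁₀(σ'_f/σ'_0) = 0.047×5.6/1.75×log₁₀(165.53/39.33)
    = 0.1504 × 0.62415 = 0.09387 m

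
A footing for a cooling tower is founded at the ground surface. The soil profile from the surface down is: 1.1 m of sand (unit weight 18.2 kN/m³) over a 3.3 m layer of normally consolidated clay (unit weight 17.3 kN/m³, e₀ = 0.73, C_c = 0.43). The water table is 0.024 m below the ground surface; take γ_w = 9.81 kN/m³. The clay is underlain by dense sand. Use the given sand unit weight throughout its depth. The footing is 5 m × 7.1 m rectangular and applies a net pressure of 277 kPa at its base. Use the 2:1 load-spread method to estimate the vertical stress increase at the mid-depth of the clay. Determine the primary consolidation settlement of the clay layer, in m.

S_c ≈ 0.688 m

Mid-depth of clay below the ground surface: z = 1.1 + 3.3/2 = 2.75 m.
Total vertical stress at mid-clay: σ_v = 18.2×1.1 + 17.3×1.65 = 48.565 kPa.
Pore pressure: u = 9.81×(2.75 − 0.024) = 26.742 kPa.
Initial effective stress: σ'_0 = σ_v − u = 48.565 − 26.742 = 21.823 kPa.
Stress increase at mid-clay by the 2:1 spreading method:
Δσ = qBL/((B+z)(L+z)) = 277×5×7.1/((5+2.75)(7.1+2.75)) = 128.82 kPa
Final effective stress: σ'_f = σ'_0 + Δσ = 21.823 + 128.82 = 150.64 kPa.
Normally consolidated clay, so the full stress increment lies on the virgin compression line:
S_c = C_c·H/(1+e₀)·log₁₀(σ'_f/σ'_0) = 0.43×3.3/(1+0.73)×log₁₀(150.64/21.823)
    = 0.82023 × 0.83903 = 0.6882 m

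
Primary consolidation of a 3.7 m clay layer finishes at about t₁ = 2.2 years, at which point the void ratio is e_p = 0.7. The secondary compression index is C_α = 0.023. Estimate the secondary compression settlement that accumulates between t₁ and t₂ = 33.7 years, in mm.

S_s ≈ 59.3 mm

Secondary compression: S_s = C_α·H/(1+e_p)·log₁₀(t₂/t₁)
S_s = 0.023×3.7/(1+0.7)×log₁₀(33.7/2.2)
    = 0.05006 × 1.185 = 0.05933 m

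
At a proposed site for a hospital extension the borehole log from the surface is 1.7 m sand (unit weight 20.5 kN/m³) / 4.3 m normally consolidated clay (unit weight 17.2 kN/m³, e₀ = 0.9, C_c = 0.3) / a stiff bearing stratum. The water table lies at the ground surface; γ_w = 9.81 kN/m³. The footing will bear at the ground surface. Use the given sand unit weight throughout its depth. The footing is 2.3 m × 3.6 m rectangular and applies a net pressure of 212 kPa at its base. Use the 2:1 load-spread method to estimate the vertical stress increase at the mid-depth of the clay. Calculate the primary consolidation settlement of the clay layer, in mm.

Mid-depth of clay below the ground surface: z = 1.7 + 4.3/2 = 3.85 m.
Total vertical stress at mid-clay: σ_v = 20.5×1.7 + 17.2×2.15 = 71.83 kPa.
Pore pressure: u = 9.81×(3.85 − 0) = 37.769 kPa.
Initial effective stress: σ'_0 = σ_v − u = 71.83 − 37.769 = 34.061 kPa.
Stress increase at mid-clay by the 2:1 spreading method:
Δσ = qBL/((B+z)(L+z)) = 212×2.3×3.6/((2.3+3.85)(3.6+3.85)) = 38.312 kPa
Final effective stress: σ'_f = σ'_0 + Δσ = 34.061 + 38.312 = 72.373 kPa.
Normally consolidated clay, so the full stress increment lies on the virgin compression line:
S_c = C_c·H/(1+e₀)·log₁₀(σ'_f/σ'_0) = 0.3×4.3/(1+0.9)×log₁₀(72.373/34.061)
    = 0.67895 × 0.32732 = 0.2222 m

S_c ≈ 222 mm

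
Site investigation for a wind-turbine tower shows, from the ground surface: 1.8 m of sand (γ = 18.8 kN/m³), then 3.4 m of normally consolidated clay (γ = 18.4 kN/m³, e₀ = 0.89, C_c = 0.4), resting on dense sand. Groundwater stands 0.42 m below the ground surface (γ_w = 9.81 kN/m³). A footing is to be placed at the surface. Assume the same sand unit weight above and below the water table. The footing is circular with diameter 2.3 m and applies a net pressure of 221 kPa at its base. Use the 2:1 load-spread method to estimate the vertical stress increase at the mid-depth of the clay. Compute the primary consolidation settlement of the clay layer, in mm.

S_c ≈ 216 mm

Mid-depth of clay below the ground surface: z = 1.8 + 3.4/2 = 3.5 m.
Total vertical stress at mid-clay: σ_v = 18.8×1.8 + 18.4×1.7 = 65.12 kPa.
Pore pressure: u = 9.81×(3.5 − 0.42) = 30.215 kPa.
Initial effective stress: σ'_0 = σ_v − u = 65.12 − 30.215 = 34.905 kPa.
Stress increase at mid-clay by the 2:1 spreading method:
Δσ ≈ qD²/(D+z)² = 221×2.3²/(2.3+3.5)² = 34.753 kPa
Final effective stress: σ'_f = σ'_0 + Δσ = 34.905 + 34.753 = 69.658 kPa.
Normally consolidated clay, so the full stress increment lies on the virgin compression line:
S_c = C_c·H/(1+e₀)·log₁₀(σ'_f/σ'_0) = 0.4×3.4/(1+0.89)×log₁₀(69.658/34.905)
    = 0.71958 × 0.30008 = 0.2159 m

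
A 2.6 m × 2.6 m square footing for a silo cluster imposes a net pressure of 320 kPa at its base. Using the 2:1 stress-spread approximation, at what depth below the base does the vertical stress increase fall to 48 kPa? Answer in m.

2:1 spreading — at depth z the loaded area has grown by z in each plan dimension:
qB²/(B+z)² = Δσ_z ⇒ z = B(√(q/Δσ_z) − 1) = 2.6×(√(320/48) − 1) = 4.113 m

z ≈ 4.11 m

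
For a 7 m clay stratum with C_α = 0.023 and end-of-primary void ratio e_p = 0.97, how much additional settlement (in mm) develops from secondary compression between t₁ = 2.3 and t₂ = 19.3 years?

Secondary compression: S_s = C_α·H/(1+e_p)·log₁₀(t₂/t₁)
S_s = 0.023×7/(1+0.97)×log₁₀(19.3/2.3)
    = 0.08173 × 0.9238 = 0.0755 m

S_s ≈ 75.5 mm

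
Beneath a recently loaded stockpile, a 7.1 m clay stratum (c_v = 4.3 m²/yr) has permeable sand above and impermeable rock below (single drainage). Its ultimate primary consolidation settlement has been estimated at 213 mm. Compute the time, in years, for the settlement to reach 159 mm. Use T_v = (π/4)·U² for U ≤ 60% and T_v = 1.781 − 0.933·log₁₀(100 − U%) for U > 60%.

t ≈ 5.52 years

Drainage path length: H_d = H = 7.1 m (single drainage).
U = S(t)/S_ult = 159/213 = 0.7465.
U > 60%: T_v = 1.781 − 0.933·log₁₀(100 − 74.648) = 0.47105.
t = T_v·H_d²/c_v = 0.47105×7.1²/4.3 = 5.522 years.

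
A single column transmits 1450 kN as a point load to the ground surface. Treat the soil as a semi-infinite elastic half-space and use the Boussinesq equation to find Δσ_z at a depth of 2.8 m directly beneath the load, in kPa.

Δσ_z ≈ 88.3 kPa

Boussinesq vertical stress below a point load on an elastic half-space:
Δσ_z = 3P/(2πz²) · [1 + (r/z)²]^(−5/2)
r/z = 0/2.8 = 0; [1+(r/z)²]^(−5/2) = 1.
Δσ_z = 3×1450/(2π×2.8²) × 1 = 88.307 × 1 = 88.31 kPa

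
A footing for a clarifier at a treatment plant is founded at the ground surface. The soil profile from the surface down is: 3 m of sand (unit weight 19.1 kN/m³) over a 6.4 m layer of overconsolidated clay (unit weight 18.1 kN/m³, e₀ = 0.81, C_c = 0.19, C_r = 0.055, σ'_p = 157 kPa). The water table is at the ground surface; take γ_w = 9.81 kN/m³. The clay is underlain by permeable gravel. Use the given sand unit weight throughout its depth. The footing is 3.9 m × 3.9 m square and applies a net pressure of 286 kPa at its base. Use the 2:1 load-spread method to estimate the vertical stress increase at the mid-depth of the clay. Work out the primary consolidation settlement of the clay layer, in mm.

S_c ≈ 48.9 mm

Mid-depth of clay below the ground surface: z = 3 + 6.4/2 = 6.2 m.
Total vertical stress at mid-clay: σ_v = 19.1×3 + 18.1×3.2 = 115.22 kPa.
Pore pressure: u = 9.81×(6.2 − 0) = 60.822 kPa.
Initial effective stress: σ'_0 = σ_v − u = 115.22 − 60.822 = 54.398 kPa.
Stress increase at mid-clay by the 2:1 spreading method:
Δσ = qBL/((B+z)(L+z)) = 286×3.9×3.9/((3.9+6.2)(3.9+6.2)) = 42.643 kPa
Final effective stress: σ'_f = 54.398 + 42.643 = 97.041 kPa.
σ'_f = 97.041 ≤ σ'_p = 157 kPa, so the clay remains overconsolidated and only the recompression index applies:
S_c = C_r·H/(1+e₀)·log₁₀(σ'_f/σ'_0) = 0.055×6.4/1.81×log₁₀(97.041/54.398)
    = 0.19447 × 0.25137 = 0.04889 m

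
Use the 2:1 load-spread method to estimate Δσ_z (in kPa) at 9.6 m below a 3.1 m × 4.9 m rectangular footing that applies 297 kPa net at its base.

By the 2:1 method the load spreads at 1 horizontal : 2 vertical, so at depth z the loaded area has grown by z in each plan dimension:
Δσ = qBL/((B+z)(L+z)) = 297×3.1×4.9/((3.1+9.6)(4.9+9.6)) = 24.499 kPa

Δσ_z ≈ 24.5 kPa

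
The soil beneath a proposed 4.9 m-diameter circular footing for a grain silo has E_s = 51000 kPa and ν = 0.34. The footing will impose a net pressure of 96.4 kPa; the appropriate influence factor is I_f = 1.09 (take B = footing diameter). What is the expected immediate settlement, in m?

Immediate (elastic) settlement: S_e = q·B·(1−ν²)/E_s · I_f.
S_e = 96.4 × 4.9 × (1 − 0.34²) / 51000 × 1.09
    = 96.4 × 4.9 × 0.8844 / 51000 × 1.09
    = 0.008928 m

S_e ≈ 0.00893 m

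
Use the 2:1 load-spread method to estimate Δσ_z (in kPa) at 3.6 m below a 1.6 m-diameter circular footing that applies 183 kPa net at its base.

Δσ_z ≈ 17.3 kPa

By the 2:1 method the load spreads at 1 horizontal : 2 vertical, so at depth z the loaded area has grown by z in each plan dimension:
Δσ ≈ qD²/(D+z)² = 183×1.6²/(1.6+3.6)² = 17.325 kPa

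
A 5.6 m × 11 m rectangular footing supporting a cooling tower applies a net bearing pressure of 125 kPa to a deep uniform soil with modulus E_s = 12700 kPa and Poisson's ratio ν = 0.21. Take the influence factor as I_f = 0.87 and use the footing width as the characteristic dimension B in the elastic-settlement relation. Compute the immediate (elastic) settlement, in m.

S_e ≈ 0.0458 m

Immediate (elastic) settlement: S_e = q·B·(1−ν²)/E_s · I_f.
S_e = 125 × 5.6 × (1 − 0.21²) / 12700 × 0.87
    = 125 × 5.6 × 0.9559 / 12700 × 0.87
    = 0.04584 m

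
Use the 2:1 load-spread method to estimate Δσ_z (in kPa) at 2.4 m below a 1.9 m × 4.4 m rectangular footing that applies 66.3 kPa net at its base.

Δσ_z ≈ 19 kPa

By the 2:1 method the load spreads at 1 horizontal : 2 vertical, so at depth z the loaded area has grown by z in each plan dimension:
Δσ = qBL/((B+z)(L+z)) = 66.3×1.9×4.4/((1.9+2.4)(4.4+2.4)) = 18.956 kPa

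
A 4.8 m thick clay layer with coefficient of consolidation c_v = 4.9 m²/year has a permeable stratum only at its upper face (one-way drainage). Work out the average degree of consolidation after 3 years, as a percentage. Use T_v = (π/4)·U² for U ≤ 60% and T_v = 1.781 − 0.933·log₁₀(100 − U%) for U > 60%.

Drainage path length: H_d = H = 4.8 m (single drainage).
T_v = c_v·t/H_d² = 4.9×3/4.8² = 0.63802.
T_v = 0.63802 corresponds to the U > 60% branch:
U = 1 − 10^((1.781 − T_v)/0.933)/100 = 0.8321

U ≈ 83.2 %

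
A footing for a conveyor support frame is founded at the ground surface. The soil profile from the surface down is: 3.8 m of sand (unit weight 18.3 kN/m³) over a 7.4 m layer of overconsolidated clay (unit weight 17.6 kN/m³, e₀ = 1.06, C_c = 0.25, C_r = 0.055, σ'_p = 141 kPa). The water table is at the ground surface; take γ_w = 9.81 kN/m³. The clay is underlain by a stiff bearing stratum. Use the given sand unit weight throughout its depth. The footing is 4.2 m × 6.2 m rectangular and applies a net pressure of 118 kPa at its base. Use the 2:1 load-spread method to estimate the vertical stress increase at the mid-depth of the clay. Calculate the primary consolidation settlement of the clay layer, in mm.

Mid-depth of clay below the ground surface: z = 3.8 + 7.4/2 = 7.5 m.
Total vertical stress at mid-clay: σ_v = 18.3×3.8 + 17.6×3.7 = 134.66 kPa.
Pore pressure: u = 9.81×(7.5 − 0) = 73.575 kPa.
Initial effective stress: σ'_0 = σ_v − u = 134.66 − 73.575 = 61.085 kPa.
Stress increase at mid-clay by the 2:1 spreading method:
Δσ = qBL/((B+z)(L+z)) = 118×4.2×6.2/((4.2+7.5)(6.2+7.5)) = 19.17 kPa
Final effective stress: σ'_f = 61.085 + 19.17 = 80.255 kPa.
σ'_f = 80.255 ≤ σ'_p = 141 kPa, so the clay remains overconsolidated and only the recompression index applies:
S_c = C_r·H/(1+e₀)·log₁₀(σ'_f/σ'_0) = 0.055×7.4/2.06×log₁₀(80.255/61.085)
    = 0.19757 × 0.11854 = 0.02342 m

S_c ≈ 23.4 mm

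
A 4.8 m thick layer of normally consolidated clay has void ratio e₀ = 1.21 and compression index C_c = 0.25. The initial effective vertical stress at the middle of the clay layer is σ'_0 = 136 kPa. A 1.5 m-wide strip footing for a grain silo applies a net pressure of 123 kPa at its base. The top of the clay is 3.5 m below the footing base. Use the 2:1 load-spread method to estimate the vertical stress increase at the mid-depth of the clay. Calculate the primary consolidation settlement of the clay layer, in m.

Mid-depth of clay below the footing base: z = 3.5 + 4.8/2 = 5.9 m.
Stress increase at mid-clay by the 2:1 spreading method:
Δσ = qB/(B+z) = 123×1.5/(1.5+5.9) = 24.932 kPa
Final effective stress: σ'_f = σ'_0 + Δσ = 136 + 24.932 = 160.93 kPa.
Normally consolidated clay, so the full stress increment lies on the virgin compression line:
S_c = C_c·H/(1+e₀)·log₁₀(σ'_f/σ'_0) = 0.25×4.8/(1+1.21)×log₁₀(160.93/136)
    = 0.54299 × 0.073098 = 0.03969 m

S_c ≈ 0.0397 m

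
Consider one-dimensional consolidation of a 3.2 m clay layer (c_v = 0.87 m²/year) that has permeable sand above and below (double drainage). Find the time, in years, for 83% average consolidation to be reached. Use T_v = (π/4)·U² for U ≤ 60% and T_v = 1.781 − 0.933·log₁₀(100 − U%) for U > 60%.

t ≈ 1.86 years

Drainage path length: H_d = H/2 = 1.6 m (double drainage).
U > 60%: T_v = 1.781 − 0.933·log₁₀(100 − 83) = 0.63299.
t = T_v·H_d²/c_v = 0.63299×1.6²/0.87 = 1.863 years.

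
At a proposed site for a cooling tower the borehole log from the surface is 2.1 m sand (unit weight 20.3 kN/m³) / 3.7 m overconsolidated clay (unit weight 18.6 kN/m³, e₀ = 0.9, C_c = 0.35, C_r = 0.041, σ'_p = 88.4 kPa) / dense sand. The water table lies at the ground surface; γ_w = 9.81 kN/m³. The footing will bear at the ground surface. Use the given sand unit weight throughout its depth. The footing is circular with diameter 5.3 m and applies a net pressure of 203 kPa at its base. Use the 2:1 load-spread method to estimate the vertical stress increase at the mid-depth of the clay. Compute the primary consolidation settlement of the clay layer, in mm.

S_c ≈ 79.8 mm

Mid-depth of clay below the ground surface: z = 2.1 + 3.7/2 = 3.95 m.
Total vertical stress at mid-clay: σ_v = 20.3×2.1 + 18.6×1.85 = 77.04 kPa.
Pore pressure: u = 9.81×(3.95 − 0) = 38.75 kPa.
Initial effective stress: σ'_0 = σ_v − u = 77.04 − 38.75 = 38.29 kPa.
Stress increase at mid-clay by the 2:1 spreading method:
Δσ ≈ qD²/(D+z)² = 203×5.3²/(5.3+3.95)² = 66.644 kPa
Final effective stress: σ'_f = 38.29 + 66.644 = 104.93 kPa.
σ'_f = 104.93 > σ'_p = 88.4 kPa, so the stress path crosses the preconsolidation pressure — recompression up to σ'_p, then virgin compression beyond:
S_c = H/(1+e₀)·[C_r·log₁₀(σ'_p/σ'_0) + C_c·log₁₀(σ'_f/σ'_p)]
    = 3.7/1.9 × [0.041×log₁₀(88.4/38.29) + 0.35×log₁₀(104.93/88.4)]
    = 1.9474 × [0.014898 + 0.026057] = 0.07976 m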